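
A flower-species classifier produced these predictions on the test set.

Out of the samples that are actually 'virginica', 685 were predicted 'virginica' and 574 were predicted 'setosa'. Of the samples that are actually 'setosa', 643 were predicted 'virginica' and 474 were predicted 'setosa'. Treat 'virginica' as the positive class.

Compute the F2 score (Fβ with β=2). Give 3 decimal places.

0.538

Fβ = (1+β²)·TP / ((1+β²)·TP + β²·FN + FP), with β²=4
= 5·685 / (5·685 + 4·574 + 643) = 0.538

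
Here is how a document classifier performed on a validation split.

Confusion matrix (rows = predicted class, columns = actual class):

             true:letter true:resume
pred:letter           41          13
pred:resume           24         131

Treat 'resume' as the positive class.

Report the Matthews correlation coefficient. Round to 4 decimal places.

MCC = (TP·TN − FP·FN) / √((TP+FP)(TP+FN)(TN+FP)(TN+FN))
Numerator = 131·41 − 24·13 = 5059
Denominator = √(155·144·65·54) = √78343200 = 8851.1694
MCC = 5059 / 8851.1694 = 0.5716

0.5716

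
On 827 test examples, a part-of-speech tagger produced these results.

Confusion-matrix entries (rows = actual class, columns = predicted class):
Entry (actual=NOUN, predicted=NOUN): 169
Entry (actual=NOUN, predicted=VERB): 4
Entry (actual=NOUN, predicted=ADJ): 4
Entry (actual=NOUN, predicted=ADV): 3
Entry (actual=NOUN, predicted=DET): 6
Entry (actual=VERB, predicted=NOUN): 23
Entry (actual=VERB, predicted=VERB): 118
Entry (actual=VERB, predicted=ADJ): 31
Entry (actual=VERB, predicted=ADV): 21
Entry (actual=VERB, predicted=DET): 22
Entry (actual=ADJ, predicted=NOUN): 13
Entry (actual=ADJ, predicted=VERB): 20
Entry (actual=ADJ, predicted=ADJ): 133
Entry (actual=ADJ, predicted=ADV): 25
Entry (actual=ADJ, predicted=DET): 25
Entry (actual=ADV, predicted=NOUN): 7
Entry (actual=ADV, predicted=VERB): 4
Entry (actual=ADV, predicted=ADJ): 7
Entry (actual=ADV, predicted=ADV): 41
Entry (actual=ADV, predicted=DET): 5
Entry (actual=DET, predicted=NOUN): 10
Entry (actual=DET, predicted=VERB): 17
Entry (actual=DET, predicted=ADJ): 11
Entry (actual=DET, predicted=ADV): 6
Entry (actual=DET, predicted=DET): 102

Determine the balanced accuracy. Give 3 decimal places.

Balanced accuracy = mean of per-class recall.
  NOUN: recall = 169/186 = 0.9086
  VERB: recall = 118/215 = 0.5488
  ADJ: recall = 133/216 = 0.6157
  ADV: recall = 41/64 = 0.6406
  DET: recall = 102/146 = 0.6986
Mean = (0.9086 + 0.5488 + 0.6157 + 0.6406 + 0.6986) / 5 = 0.682

0.682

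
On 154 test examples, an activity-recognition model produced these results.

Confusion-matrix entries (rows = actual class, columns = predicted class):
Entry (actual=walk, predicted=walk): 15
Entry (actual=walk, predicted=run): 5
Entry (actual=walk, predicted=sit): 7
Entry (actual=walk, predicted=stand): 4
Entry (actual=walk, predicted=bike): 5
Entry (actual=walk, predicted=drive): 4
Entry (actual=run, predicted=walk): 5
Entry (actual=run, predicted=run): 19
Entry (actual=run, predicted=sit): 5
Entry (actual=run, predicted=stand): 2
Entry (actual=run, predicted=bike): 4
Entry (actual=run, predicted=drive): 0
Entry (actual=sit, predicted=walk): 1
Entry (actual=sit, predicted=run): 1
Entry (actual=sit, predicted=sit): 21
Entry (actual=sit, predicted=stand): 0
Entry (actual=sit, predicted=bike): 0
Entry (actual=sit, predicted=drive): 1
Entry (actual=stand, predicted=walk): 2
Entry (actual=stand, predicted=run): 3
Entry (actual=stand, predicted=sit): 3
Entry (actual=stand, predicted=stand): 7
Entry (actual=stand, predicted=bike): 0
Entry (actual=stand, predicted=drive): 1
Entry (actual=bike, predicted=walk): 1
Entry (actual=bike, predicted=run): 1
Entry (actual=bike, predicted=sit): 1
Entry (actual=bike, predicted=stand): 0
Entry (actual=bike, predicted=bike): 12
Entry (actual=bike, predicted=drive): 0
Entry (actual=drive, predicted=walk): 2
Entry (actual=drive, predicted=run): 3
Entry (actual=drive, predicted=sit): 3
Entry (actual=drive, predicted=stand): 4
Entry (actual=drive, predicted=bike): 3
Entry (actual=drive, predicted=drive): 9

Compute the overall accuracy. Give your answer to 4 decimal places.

0.5390

Accuracy = trace / total = (15+19+21+7+12+9=83) / 154 = 83/154 = 0.5390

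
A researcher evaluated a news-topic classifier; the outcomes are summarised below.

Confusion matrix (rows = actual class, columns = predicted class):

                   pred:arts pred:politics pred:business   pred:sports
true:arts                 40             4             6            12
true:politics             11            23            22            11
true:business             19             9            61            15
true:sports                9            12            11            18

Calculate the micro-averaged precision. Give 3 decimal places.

Micro-averaging pools counts across classes: ΣTP=142, ΣFP=141, ΣFN=141.
Micro-precision = TP/(TP+FP) on pooled counts = 0.502 (equals overall accuracy in single-label multiclass).

0.502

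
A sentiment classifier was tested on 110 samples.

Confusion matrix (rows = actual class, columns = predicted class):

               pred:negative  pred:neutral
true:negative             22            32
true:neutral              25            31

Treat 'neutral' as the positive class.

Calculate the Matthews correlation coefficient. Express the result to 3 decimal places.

MCC = (TP·TN − FP·FN) / √((TP+FP)(TP+FN)(TN+FP)(TN+FN))
Numerator = 31·22 − 32·25 = -118
Denominator = √(63·56·54·47) = √8954064 = 2992.3342
MCC = -118 / 2992.3342 = -0.039

-0.039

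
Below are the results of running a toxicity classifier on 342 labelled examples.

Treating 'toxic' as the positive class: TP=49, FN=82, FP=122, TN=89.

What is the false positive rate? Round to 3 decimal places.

FPR = FP/(FP+TN) = 122/(122+89) = 0.578

0.578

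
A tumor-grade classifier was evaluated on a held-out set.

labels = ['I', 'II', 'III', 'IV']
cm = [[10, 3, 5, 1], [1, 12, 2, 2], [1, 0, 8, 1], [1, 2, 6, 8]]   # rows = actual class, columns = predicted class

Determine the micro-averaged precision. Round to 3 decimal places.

0.603

Micro-averaging pools counts across classes: ΣTP=38, ΣFP=25, ΣFN=25.
Micro-precision = TP/(TP+FP) on pooled counts = 0.603 (equals overall accuracy in single-label multiclass).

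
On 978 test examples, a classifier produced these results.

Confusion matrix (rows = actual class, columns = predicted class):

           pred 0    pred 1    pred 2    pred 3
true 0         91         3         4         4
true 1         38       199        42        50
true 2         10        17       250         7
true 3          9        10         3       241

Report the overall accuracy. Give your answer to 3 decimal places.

0.799

Accuracy = trace / total = (91+199+250+241=781) / 978 = 781/978 = 0.799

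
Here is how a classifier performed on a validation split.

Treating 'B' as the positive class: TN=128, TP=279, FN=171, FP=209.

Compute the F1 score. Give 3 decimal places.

0.595

Precision = TP/(TP+FP) = 279/488 = 0.5717
Recall = TP/(TP+FN) = 279/450 = 0.6200
F1 = 2·TP/(2·TP+FP+FN) = 558/938 = 0.595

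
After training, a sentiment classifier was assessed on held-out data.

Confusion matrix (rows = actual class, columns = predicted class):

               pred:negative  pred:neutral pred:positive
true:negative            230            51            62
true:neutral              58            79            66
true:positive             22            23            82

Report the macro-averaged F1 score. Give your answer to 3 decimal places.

0.545

Per-class F1 score (2·TP/(2·TP+FP+FN)):
  negative: TP=230, FP=58+22=80, FN=51+62=113 → 460/653 = 0.7044
  neutral: TP=79, FP=51+23=74, FN=58+66=124 → 158/356 = 0.4438
  positive: TP=82, FP=62+66=128, FN=22+23=45 → 164/337 = 0.4866
Macro-F1 score = mean = (0.7044 + 0.4438 + 0.4866) / 3 = 0.545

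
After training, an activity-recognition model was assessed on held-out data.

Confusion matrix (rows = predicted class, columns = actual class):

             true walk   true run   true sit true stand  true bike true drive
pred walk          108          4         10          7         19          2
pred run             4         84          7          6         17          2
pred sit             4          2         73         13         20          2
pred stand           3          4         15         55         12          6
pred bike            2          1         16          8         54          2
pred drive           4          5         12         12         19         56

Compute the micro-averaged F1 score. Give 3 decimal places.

0.642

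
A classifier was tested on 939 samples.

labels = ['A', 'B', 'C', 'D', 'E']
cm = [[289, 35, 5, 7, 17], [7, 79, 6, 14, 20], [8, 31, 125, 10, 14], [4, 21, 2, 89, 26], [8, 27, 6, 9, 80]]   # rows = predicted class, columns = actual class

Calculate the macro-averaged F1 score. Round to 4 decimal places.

Per-class F1 score (2·TP/(2·TP+FP+FN)):
  A: TP=289, FP=35+5+7+17=64, FN=7+8+4+8=27 → 578/669 = 0.86398
  B: TP=79, FP=7+6+14+20=47, FN=35+31+21+27=114 → 158/319 = 0.49530
  C: TP=125, FP=8+31+10+14=63, FN=5+6+2+6=19 → 250/332 = 0.75301
  D: TP=89, FP=4+21+2+26=53, FN=7+14+10+9=40 → 178/271 = 0.65683
  E: TP=80, FP=8+27+6+9=50, FN=17+20+14+26=77 → 160/287 = 0.55749
Macro-F1 score = mean = (0.86398 + 0.49530 + 0.75301 + 0.65683 + 0.55749) / 5 = 0.6653

0.6653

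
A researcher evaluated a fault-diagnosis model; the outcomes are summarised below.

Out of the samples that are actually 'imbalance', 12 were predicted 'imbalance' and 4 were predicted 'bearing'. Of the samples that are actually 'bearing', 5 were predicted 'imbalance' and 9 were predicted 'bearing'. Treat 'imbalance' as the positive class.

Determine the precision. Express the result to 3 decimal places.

0.706

Precision = TP/(TP+FP) = 12/(12+5) = 12/17 = 0.706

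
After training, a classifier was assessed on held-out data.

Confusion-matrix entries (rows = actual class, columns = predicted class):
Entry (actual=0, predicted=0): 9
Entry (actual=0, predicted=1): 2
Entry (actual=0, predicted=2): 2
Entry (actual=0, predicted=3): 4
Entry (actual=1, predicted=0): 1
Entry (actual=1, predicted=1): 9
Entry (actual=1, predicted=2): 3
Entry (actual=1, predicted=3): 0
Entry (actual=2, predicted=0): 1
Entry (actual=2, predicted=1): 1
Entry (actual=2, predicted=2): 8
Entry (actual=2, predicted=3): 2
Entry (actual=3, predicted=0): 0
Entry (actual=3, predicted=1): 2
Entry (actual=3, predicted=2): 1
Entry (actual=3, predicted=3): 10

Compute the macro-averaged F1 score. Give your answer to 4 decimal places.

0.6536

Per-class F1 score (2·TP/(2·TP+FP+FN)):
  0: TP=9, FP=1+1+0=2, FN=2+2+4=8 → 18/28 = 0.64286
  1: TP=9, FP=2+1+2=5, FN=1+3+0=4 → 18/27 = 0.66667
  2: TP=8, FP=2+3+1=6, FN=1+1+2=4 → 16/26 = 0.61538
  3: TP=10, FP=4+0+2=6, FN=0+2+1=3 → 20/29 = 0.68966
Macro-F1 score = mean = (0.64286 + 0.66667 + 0.61538 + 0.68966) / 4 = 0.6536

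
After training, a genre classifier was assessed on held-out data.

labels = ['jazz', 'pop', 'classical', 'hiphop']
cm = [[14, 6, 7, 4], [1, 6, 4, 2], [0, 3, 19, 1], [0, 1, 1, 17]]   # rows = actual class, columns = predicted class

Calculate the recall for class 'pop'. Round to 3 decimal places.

Take TP from the diagonal, FP from the rest of the 'pop' prediction marginal, FN from the rest of the 'pop' actual marginal.
recall = TP/(TP+FN).
pop: TP=6, FN=1+4+2=7 → 6/13 = 0.4615

0.462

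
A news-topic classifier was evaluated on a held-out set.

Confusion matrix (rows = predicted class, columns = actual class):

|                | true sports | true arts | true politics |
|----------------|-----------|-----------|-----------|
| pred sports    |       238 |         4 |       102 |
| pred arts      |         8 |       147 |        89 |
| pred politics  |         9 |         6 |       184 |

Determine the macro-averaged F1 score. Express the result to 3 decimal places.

0.723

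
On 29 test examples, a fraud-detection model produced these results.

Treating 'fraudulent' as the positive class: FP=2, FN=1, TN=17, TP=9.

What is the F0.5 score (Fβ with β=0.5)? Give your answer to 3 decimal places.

Fβ = (1+β²)·TP / ((1+β²)·TP + β²·FN + FP), with β²=1/4
= 1.25·9 / (1.25·9 + 0.25·1 + 2) = 0.833

0.833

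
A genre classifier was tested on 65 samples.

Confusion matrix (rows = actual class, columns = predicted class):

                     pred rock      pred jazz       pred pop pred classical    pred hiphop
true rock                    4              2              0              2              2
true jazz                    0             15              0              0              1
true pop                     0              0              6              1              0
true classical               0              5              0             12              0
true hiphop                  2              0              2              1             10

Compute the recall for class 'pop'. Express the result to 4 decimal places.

recall = TP/(TP+FN).
pop: TP=6, FN=0+0+1+0=1 → 6/7 = 0.85714

0.8571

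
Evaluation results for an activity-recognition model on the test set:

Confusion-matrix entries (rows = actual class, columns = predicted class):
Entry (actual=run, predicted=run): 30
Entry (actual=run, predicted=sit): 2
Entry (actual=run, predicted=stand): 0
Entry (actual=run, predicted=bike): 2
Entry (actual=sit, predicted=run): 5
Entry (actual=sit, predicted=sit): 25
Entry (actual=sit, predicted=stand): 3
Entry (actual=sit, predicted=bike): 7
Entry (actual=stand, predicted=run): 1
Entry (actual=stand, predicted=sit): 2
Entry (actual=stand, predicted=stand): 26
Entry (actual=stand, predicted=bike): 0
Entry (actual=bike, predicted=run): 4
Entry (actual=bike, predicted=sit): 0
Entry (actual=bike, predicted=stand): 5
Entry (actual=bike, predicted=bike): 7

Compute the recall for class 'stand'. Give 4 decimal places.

0.8966

recall = TP/(TP+FN).
stand: TP=26, FN=1+2+0=3 → 26/29 = 0.89655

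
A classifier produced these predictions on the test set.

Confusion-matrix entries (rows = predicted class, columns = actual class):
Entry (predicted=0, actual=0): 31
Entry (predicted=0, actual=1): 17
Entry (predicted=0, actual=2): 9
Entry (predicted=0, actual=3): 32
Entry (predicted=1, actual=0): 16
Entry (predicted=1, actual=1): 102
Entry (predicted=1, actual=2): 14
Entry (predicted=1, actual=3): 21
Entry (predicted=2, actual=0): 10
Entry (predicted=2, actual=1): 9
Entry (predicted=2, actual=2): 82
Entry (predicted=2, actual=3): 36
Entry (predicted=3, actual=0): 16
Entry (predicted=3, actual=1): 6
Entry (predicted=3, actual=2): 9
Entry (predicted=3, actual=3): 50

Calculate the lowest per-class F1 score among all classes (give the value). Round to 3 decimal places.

Per-class F1 score (2·TP/(2·TP+FP+FN)):
  0: TP=31, FP=17+9+32=58, FN=16+10+16=42 → 62/162 = 0.3827
  1: TP=102, FP=16+14+21=51, FN=17+9+6=32 → 204/287 = 0.7108
  2: TP=82, FP=10+9+36=55, FN=9+14+9=32 → 164/251 = 0.6534
  3: TP=50, FP=16+6+9=31, FN=32+21+36=89 → 100/220 = 0.4545
Lowest is class '0' with F1 score = 0.383.

0.383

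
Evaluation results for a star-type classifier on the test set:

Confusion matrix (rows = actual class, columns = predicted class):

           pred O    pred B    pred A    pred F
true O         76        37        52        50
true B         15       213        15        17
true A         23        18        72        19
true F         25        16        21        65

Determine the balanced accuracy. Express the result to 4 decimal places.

0.5575

Balanced accuracy = mean of per-class recall.
  O: recall = 76/215 = 0.35349
  B: recall = 213/260 = 0.81923
  A: recall = 72/132 = 0.54545
  F: recall = 65/127 = 0.51181
Mean = (0.35349 + 0.81923 + 0.54545 + 0.51181) / 4 = 0.5575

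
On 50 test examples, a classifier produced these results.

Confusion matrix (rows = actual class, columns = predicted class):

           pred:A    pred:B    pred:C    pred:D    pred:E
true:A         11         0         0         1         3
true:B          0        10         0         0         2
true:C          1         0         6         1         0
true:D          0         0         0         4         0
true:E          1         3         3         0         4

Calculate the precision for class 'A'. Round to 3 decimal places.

0.846

One-vs-rest for 'A': TP = diagonal; FP = other classes predicted 'A'; FN = 'A' predicted as other.
precision = TP/(TP+FP).
A: TP=11, FP=0+1+0+1=2 → 11/13 = 0.8462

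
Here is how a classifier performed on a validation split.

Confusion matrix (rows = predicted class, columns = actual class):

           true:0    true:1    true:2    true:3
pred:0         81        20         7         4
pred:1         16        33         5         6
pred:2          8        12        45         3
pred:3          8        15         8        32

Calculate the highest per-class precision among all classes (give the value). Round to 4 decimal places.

Per-class precision (TP/(TP+FP)):
  0: TP=81, FP=20+7+4=31 → 81/112 = 0.72321
  1: TP=33, FP=16+5+6=27 → 33/60 = 0.55000
  2: TP=45, FP=8+12+3=23 → 45/68 = 0.66176
  3: TP=32, FP=8+15+8=31 → 32/63 = 0.50794
Highest is class '0' with precision = 0.7232.

0.7232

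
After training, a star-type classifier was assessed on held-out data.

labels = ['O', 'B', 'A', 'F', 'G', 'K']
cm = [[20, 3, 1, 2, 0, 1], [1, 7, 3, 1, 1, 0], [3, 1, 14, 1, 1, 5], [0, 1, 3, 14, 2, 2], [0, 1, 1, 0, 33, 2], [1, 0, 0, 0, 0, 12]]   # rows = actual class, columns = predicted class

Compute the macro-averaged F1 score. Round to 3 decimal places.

Per-class F1 score (2·TP/(2·TP+FP+FN)):
  O: TP=20, FP=1+3+0+0+1=5, FN=3+1+2+0+1=7 → 40/52 = 0.7692
  B: TP=7, FP=3+1+1+1+0=6, FN=1+3+1+1+0=6 → 14/26 = 0.5385
  A: TP=14, FP=1+3+3+1+0=8, FN=3+1+1+1+5=11 → 28/47 = 0.5957
  F: TP=14, FP=2+1+1+0+0=4, FN=0+1+3+2+2=8 → 28/40 = 0.7000
  G: TP=33, FP=0+1+1+2+0=4, FN=0+1+1+0+2=4 → 66/74 = 0.8919
  K: TP=12, FP=1+0+5+2+2=10, FN=1+0+0+0+0=1 → 24/35 = 0.6857
Macro-F1 score = mean = (0.7692 + 0.5385 + 0.5957 + 0.7000 + 0.8919 + 0.6857) / 6 = 0.697

0.697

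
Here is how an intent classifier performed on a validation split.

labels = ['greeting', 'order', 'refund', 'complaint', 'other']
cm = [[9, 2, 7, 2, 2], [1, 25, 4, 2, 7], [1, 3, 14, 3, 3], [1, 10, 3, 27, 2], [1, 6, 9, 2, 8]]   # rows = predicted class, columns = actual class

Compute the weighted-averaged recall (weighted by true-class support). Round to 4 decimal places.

0.5390

Per-class recall (TP/(TP+FN)):
  greeting: TP=9, FN=1+1+1+1=4 → 9/13 = 0.69231
  order: TP=25, FN=2+3+10+6=21 → 25/46 = 0.54348
  refund: TP=14, FN=7+4+3+9=23 → 14/37 = 0.37838
  complaint: TP=27, FN=2+2+3+2=9 → 27/36 = 0.75000
  other: TP=8, FN=2+7+3+2=14 → 8/22 = 0.36364
Weighted-recall = Σ (supportᵢ/N)·recallᵢ with N=154: (13/154)·0.69231 + (46/154)·0.54348 + (37/154)·0.37838 + (36/154)·0.75000 + (22/154)·0.36364 = 0.5390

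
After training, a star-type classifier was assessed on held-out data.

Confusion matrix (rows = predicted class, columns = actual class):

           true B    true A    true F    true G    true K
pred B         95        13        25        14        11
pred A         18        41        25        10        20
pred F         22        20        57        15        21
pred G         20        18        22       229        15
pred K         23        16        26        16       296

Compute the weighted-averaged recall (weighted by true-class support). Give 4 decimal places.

Per-class recall (TP/(TP+FN)):
  B: TP=95, FN=18+22+20+23=83 → 95/178 = 0.53371
  A: TP=41, FN=13+20+18+16=67 → 41/108 = 0.37963
  F: TP=57, FN=25+25+22+26=98 → 57/155 = 0.36774
  G: TP=229, FN=14+10+15+16=55 → 229/284 = 0.80634
  K: TP=296, FN=11+20+21+15=67 → 296/363 = 0.81543
Weighted-recall = Σ (supportᵢ/N)·recallᵢ with N=1088: (178/1088)·0.53371 + (108/1088)·0.37963 + (155/1088)·0.36774 + (284/1088)·0.80634 + (363/1088)·0.81543 = 0.6599

0.6599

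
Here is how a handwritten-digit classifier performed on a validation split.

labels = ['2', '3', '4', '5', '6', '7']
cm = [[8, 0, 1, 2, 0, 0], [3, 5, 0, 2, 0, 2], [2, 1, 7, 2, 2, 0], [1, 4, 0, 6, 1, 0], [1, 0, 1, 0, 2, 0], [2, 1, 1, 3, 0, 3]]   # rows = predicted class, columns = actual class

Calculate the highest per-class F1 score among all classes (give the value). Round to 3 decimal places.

0.583

Per-class F1 score (2·TP/(2·TP+FP+FN)):
  2: TP=8, FP=0+1+2+0+0=3, FN=3+2+1+1+2=9 → 16/28 = 0.5714
  3: TP=5, FP=3+0+2+0+2=7, FN=0+1+4+0+1=6 → 10/23 = 0.4348
  4: TP=7, FP=2+1+2+2+0=7, FN=1+0+0+1+1=3 → 14/24 = 0.5833
  5: TP=6, FP=1+4+0+1+0=6, FN=2+2+2+0+3=9 → 12/27 = 0.4444
  6: TP=2, FP=1+0+1+0+0=2, FN=0+0+2+1+0=3 → 4/9 = 0.4444
  7: TP=3, FP=2+1+1+3+0=7, FN=0+2+0+0+0=2 → 6/15 = 0.4000
Highest is class '4' with F1 score = 0.583.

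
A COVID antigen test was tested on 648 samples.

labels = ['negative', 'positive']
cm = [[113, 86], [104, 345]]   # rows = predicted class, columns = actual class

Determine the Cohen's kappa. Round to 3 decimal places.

0.328

Observed agreement pₒ = trace/N = 458/648 = 0.7068
Expected agreement pₑ = Σ (rowᵢ·colᵢ)/N² = (217·199 + 431·449)/648² = 0.5637
κ = (pₒ − pₑ)/(1 − pₑ) = (0.7068 − 0.5637)/(1 − 0.5637) = 0.328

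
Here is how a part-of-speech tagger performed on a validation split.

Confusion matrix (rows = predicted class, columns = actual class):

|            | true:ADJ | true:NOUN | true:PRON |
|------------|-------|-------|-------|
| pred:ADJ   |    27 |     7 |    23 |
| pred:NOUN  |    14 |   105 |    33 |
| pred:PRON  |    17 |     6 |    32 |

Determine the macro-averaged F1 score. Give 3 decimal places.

0.565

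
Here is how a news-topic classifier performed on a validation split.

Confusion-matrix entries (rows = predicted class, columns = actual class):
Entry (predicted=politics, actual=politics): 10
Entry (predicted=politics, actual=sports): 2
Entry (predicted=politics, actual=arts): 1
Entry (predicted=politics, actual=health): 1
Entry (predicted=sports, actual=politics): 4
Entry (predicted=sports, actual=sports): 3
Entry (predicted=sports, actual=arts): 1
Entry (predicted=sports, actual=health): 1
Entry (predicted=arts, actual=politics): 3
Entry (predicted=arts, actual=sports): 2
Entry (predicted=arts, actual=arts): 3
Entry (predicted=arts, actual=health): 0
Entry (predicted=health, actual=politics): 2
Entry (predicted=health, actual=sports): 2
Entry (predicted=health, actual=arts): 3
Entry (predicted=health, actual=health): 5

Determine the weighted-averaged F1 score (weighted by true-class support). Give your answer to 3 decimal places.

0.493

Per-class F1 score (2·TP/(2·TP+FP+FN)):
  politics: TP=10, FP=2+1+1=4, FN=4+3+2=9 → 20/33 = 0.6061
  sports: TP=3, FP=4+1+1=6, FN=2+2+2=6 → 6/18 = 0.3333
  arts: TP=3, FP=3+2+0=5, FN=1+1+3=5 → 6/16 = 0.3750
  health: TP=5, FP=2+2+3=7, FN=1+1+0=2 → 10/19 = 0.5263
Weighted-F1 score = Σ (supportᵢ/N)·F1 scoreᵢ with N=43: (19/43)·0.6061 + (9/43)·0.3333 + (8/43)·0.3750 + (7/43)·0.5263 = 0.493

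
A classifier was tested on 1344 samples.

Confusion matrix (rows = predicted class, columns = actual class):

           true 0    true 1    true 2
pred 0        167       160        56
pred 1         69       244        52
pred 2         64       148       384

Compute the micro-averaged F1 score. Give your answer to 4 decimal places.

Micro-averaging pools counts across classes: ΣTP=795, ΣFP=549, ΣFN=549.
Micro-F1 score = 2·TP/(2·TP+FP+FN) on pooled counts = 0.5915 (equals overall accuracy in single-label multiclass).

0.5915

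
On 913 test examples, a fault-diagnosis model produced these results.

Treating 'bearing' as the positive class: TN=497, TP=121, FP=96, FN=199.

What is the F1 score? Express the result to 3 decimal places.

0.451

Precision = TP/(TP+FP) = 121/217 = 0.5576
Recall = TP/(TP+FN) = 121/320 = 0.3781
F1 = 2·TP/(2·TP+FP+FN) = 242/537 = 0.451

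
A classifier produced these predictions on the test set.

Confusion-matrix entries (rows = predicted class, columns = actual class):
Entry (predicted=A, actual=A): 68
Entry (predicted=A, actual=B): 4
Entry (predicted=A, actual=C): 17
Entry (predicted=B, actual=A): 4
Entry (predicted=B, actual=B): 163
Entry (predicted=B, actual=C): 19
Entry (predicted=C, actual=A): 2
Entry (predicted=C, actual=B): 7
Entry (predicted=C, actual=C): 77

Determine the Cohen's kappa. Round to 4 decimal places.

Observed agreement pₒ = trace/N = 308/361 = 0.85319
Expected agreement pₑ = Σ (rowᵢ·colᵢ)/N² = (74·89 + 174·186 + 113·86)/361² = 0.37345
κ = (pₒ − pₑ)/(1 − pₑ) = (0.85319 − 0.37345)/(1 − 0.37345) = 0.7657

0.7657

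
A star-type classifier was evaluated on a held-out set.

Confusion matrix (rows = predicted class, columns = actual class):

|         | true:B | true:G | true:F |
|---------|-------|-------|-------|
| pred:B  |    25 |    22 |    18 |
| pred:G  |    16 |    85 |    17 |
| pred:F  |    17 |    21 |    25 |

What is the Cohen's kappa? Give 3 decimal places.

0.279

Observed agreement pₒ = trace/N = 135/246 = 0.5488
Expected agreement pₑ = Σ (rowᵢ·colᵢ)/N² = (58·65 + 128·118 + 60·63)/246² = 0.3743
κ = (pₒ − pₑ)/(1 − pₑ) = (0.5488 − 0.3743)/(1 − 0.3743) = 0.279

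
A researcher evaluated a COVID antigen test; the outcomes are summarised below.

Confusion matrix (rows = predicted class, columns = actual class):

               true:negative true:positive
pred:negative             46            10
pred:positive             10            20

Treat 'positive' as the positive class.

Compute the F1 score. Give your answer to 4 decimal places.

Precision = TP/(TP+FP) = 20/30 = 0.6667
Recall = TP/(TP+FN) = 20/30 = 0.6667
F1 = 2·TP/(2·TP+FP+FN) = 40/60 = 0.6667

0.6667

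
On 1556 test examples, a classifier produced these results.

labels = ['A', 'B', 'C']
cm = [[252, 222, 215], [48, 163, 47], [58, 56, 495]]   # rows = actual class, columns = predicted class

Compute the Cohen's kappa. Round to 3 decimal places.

0.372

Observed agreement pₒ = trace/N = 910/1556 = 0.5848
Expected agreement pₑ = Σ (rowᵢ·colᵢ)/N² = (689·358 + 258·441 + 609·757)/1556² = 0.3393
κ = (pₒ − pₑ)/(1 − pₑ) = (0.5848 − 0.3393)/(1 − 0.3393) = 0.372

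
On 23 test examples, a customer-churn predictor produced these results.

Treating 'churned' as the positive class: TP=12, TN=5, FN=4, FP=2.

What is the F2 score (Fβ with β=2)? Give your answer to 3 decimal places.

Fβ = (1+β²)·TP / ((1+β²)·TP + β²·FN + FP), with β²=4
= 5·12 / (5·12 + 4·4 + 2) = 0.769

0.769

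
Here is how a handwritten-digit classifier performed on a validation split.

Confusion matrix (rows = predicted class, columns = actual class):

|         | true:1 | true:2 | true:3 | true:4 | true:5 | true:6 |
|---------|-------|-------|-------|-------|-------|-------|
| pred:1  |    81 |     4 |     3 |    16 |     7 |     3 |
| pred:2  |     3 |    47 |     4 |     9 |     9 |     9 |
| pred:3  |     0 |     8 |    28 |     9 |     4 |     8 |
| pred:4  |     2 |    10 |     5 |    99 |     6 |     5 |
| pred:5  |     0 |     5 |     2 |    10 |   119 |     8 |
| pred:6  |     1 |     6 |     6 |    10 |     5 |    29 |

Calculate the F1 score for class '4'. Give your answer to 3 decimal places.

0.707

F1 score = 2·TP/(2·TP+FP+FN).
4: TP=99, FP=2+10+5+6+5=28, FN=16+9+9+10+10=54 → 198/280 = 0.7071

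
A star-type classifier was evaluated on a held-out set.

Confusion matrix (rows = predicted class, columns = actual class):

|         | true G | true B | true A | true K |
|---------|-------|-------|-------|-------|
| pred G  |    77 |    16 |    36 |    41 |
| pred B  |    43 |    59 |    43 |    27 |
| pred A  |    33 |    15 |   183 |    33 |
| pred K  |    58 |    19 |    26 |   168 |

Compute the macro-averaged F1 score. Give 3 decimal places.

Per-class F1 score (2·TP/(2·TP+FP+FN)):
  G: TP=77, FP=16+36+41=93, FN=43+33+58=134 → 154/381 = 0.4042
  B: TP=59, FP=43+43+27=113, FN=16+15+19=50 → 118/281 = 0.4199
  A: TP=183, FP=33+15+33=81, FN=36+43+26=105 → 366/552 = 0.6630
  K: TP=168, FP=58+19+26=103, FN=41+27+33=101 → 336/540 = 0.6222
Macro-F1 score = mean = (0.4042 + 0.4199 + 0.6630 + 0.6222) / 4 = 0.527

0.527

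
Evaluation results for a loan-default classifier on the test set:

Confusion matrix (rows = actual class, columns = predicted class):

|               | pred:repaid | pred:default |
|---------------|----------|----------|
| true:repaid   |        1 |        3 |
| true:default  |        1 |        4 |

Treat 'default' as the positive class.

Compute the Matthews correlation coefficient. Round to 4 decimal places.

MCC = (TP·TN − FP·FN) / √((TP+FP)(TP+FN)(TN+FP)(TN+FN))
Numerator = 4·1 − 3·1 = 1
Denominator = √(7·5·4·2) = √280 = 16.7332
MCC = 1 / 16.7332 = 0.0598

0.0598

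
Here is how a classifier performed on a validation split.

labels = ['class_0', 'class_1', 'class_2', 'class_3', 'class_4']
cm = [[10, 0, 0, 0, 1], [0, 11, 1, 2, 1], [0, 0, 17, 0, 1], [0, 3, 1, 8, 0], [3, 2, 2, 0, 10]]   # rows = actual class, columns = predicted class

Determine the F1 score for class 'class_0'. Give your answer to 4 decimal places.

0.8333

Take TP from the diagonal, FP from the rest of the 'class_0' prediction marginal, FN from the rest of the 'class_0' actual marginal.
F1 score = 2·TP/(2·TP+FP+FN).
class_0: TP=10, FP=0+0+0+3=3, FN=0+0+0+1=1 → 20/24 = 0.83333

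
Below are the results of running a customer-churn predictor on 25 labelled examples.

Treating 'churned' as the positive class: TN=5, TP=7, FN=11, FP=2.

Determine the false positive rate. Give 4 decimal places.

FPR = FP/(FP+TN) = 2/(2+5) = 0.2857

0.2857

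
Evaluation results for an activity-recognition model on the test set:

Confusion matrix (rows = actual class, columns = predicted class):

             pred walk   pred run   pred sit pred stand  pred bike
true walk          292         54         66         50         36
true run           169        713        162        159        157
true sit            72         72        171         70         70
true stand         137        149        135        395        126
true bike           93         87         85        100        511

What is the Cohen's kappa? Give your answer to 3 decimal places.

Observed agreement pₒ = trace/N = 2082/4131 = 0.5040
Expected agreement pₑ = Σ (rowᵢ·colᵢ)/N² = (498·763 + 1360·1075 + 455·619 + 942·774 + 876·900)/4131² = 0.2134
κ = (pₒ − pₑ)/(1 − pₑ) = (0.5040 − 0.2134)/(1 − 0.2134) = 0.369

0.369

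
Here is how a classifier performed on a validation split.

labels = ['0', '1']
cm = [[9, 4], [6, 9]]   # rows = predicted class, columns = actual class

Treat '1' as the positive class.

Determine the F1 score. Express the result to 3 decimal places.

0.643

Precision = TP/(TP+FP) = 9/15 = 0.6000
Recall = TP/(TP+FN) = 9/13 = 0.6923
F1 = 2·TP/(2·TP+FP+FN) = 18/28 = 0.643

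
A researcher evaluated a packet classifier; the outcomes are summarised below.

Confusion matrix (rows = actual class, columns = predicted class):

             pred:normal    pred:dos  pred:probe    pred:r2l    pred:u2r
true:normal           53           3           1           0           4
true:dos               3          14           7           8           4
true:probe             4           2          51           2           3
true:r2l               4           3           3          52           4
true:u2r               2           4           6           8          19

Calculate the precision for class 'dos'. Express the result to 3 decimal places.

0.538

precision = TP/(TP+FP).
dos: TP=14, FP=3+2+3+4=12 → 14/26 = 0.5385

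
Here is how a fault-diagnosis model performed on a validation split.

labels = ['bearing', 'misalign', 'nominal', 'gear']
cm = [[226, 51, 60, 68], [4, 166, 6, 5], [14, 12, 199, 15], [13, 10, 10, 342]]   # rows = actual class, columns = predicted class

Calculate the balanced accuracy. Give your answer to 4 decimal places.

Balanced accuracy = mean of per-class recall.
  bearing: recall = 226/405 = 0.55802
  misalign: recall = 166/181 = 0.91713
  nominal: recall = 199/240 = 0.82917
  gear: recall = 342/375 = 0.91200
Mean = (0.55802 + 0.91713 + 0.82917 + 0.91200) / 4 = 0.8041

0.8041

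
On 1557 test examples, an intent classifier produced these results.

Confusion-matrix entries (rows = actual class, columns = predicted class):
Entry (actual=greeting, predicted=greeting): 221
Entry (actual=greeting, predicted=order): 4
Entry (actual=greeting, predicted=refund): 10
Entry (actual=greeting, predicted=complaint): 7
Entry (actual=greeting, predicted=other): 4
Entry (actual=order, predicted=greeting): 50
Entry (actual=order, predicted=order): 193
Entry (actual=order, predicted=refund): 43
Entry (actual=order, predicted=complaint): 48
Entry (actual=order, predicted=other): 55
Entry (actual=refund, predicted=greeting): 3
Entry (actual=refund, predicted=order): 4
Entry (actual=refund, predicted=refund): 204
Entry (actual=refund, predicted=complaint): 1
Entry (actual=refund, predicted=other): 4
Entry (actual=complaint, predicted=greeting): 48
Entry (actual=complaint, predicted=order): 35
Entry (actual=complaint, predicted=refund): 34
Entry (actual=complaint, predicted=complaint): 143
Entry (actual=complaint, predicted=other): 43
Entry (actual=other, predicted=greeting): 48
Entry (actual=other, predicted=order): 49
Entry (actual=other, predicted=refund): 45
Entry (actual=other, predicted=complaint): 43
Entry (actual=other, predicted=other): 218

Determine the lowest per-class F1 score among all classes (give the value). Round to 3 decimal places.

Per-class F1 score (2·TP/(2·TP+FP+FN)):
  greeting: TP=221, FP=50+3+48+48=149, FN=4+10+7+4=25 → 442/616 = 0.7175
  order: TP=193, FP=4+4+35+49=92, FN=50+43+48+55=196 → 386/674 = 0.5727
  refund: TP=204, FP=10+43+34+45=132, FN=3+4+1+4=12 → 408/552 = 0.7391
  complaint: TP=143, FP=7+48+1+43=99, FN=48+35+34+43=160 → 286/545 = 0.5248
  other: TP=218, FP=4+55+4+43=106, FN=48+49+45+43=185 → 436/727 = 0.5997
Lowest is class 'complaint' with F1 score = 0.525.

0.525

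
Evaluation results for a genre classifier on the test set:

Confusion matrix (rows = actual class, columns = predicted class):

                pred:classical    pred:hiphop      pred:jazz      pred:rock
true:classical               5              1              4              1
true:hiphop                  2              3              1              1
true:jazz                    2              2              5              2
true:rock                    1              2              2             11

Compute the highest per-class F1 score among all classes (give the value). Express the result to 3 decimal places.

0.710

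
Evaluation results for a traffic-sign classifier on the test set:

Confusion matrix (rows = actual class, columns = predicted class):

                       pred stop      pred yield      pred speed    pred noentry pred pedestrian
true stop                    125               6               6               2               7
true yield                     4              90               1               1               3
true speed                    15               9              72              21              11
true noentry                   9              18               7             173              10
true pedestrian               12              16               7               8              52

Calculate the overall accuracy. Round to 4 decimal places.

Accuracy = trace / total = (125+90+72+173+52=512) / 685 = 512/685 = 0.7474

0.7474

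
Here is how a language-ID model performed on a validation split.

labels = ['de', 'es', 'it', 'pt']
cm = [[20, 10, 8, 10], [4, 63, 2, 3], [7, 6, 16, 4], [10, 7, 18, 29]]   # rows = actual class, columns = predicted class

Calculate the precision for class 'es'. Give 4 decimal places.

0.7326

One-vs-rest for 'es': TP = diagonal; FP = other classes predicted 'es'; FN = 'es' predicted as other.
precision = TP/(TP+FP).
es: TP=63, FP=10+6+7=23 → 63/86 = 0.73256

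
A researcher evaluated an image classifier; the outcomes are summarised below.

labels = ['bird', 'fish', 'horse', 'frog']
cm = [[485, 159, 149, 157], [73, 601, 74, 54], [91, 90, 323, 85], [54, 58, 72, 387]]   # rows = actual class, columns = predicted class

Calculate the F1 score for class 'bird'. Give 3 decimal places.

0.587

F1 score = 2·TP/(2·TP+FP+FN).
bird: TP=485, FP=73+91+54=218, FN=159+149+157=465 → 970/1653 = 0.5868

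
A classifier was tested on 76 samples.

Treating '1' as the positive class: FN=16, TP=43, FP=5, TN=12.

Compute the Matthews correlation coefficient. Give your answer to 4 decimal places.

MCC = (TP·TN − FP·FN) / √((TP+FP)(TP+FN)(TN+FP)(TN+FN))
Numerator = 43·12 − 5·16 = 436
Denominator = √(48·59·17·28) = √1348032 = 1161.0478
MCC = 436 / 1161.0478 = 0.3755

0.3755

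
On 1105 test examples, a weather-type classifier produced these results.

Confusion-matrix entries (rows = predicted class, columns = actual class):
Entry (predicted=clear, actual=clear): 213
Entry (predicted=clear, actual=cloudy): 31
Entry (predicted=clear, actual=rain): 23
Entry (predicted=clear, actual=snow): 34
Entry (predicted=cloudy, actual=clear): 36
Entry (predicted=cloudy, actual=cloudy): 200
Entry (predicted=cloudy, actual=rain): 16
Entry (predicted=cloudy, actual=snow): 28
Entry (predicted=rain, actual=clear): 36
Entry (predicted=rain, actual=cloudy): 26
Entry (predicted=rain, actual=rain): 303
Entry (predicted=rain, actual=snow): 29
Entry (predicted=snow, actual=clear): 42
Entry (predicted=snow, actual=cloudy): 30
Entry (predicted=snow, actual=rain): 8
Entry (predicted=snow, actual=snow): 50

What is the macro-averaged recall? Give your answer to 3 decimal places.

0.642

Per-class recall (TP/(TP+FN)):
  clear: TP=213, FN=36+36+42=114 → 213/327 = 0.6514
  cloudy: TP=200, FN=31+26+30=87 → 200/287 = 0.6969
  rain: TP=303, FN=23+16+8=47 → 303/350 = 0.8657
  snow: TP=50, FN=34+28+29=91 → 50/141 = 0.3546
Macro-recall = mean = (0.6514 + 0.6969 + 0.8657 + 0.3546) / 4 = 0.642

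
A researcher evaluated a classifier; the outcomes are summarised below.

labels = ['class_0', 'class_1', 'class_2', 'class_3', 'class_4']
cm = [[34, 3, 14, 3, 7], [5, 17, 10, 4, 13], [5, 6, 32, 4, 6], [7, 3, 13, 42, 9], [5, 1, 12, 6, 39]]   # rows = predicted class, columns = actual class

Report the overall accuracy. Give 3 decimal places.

0.547

Accuracy = trace / total = (34+17+32+42+39=164) / 300 = 164/300 = 0.547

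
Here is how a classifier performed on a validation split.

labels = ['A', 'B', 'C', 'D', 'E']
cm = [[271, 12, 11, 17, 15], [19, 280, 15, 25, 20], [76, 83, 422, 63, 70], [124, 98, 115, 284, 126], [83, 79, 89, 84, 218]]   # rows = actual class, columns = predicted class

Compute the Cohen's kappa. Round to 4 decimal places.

0.4336

Observed agreement pₒ = trace/N = 1475/2699 = 0.54650
Expected agreement pₑ = Σ (rowᵢ·colᵢ)/N² = (326·573 + 359·552 + 714·652 + 747·473 + 553·449)/2699² = 0.19934
κ = (pₒ − pₑ)/(1 − pₑ) = (0.54650 − 0.19934)/(1 − 0.19934) = 0.4336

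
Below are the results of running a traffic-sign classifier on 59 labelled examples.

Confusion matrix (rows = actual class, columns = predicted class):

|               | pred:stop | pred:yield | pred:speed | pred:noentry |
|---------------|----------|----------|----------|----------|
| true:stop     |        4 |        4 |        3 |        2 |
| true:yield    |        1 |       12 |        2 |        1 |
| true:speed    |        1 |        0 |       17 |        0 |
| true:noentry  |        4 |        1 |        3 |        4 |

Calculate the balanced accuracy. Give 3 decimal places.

0.584

Balanced accuracy = mean of per-class recall.
  stop: recall = 4/13 = 0.3077
  yield: recall = 12/16 = 0.7500
  speed: recall = 17/18 = 0.9444
  noentry: recall = 4/12 = 0.3333
Mean = (0.3077 + 0.7500 + 0.9444 + 0.3333) / 4 = 0.584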